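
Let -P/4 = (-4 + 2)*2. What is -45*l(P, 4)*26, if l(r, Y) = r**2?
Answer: -299520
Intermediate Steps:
P = 16 (P = -4*(-4 + 2)*2 = -(-8)*2 = -4*(-4) = 16)
-45*l(P, 4)*26 = -45*16**2*26 = -45*256*26 = -11520*26 = -299520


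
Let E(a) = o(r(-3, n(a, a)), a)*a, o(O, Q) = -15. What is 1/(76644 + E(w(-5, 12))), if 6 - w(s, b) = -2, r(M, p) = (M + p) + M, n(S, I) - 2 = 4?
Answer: 1/76524 ≈ 1.3068e-5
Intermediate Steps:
n(S, I) = 6 (n(S, I) = 2 + 4 = 6)
r(M, p) = p + 2*M
w(s, b) = 8 (w(s, b) = 6 - 1*(-2) = 6 + 2 = 8)
E(a) = -15*a
1/(76644 + E(w(-5, 12))) = 1/(76644 - 15*8) = 1/(76644 - 120) = 1/76524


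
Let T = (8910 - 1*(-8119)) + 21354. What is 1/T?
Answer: 1/38383 ≈ 2.6053e-5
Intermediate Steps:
T = 38383 (T = (8910 + 8119) + 21354 = 17029 + 21354 = 38383)
1/T = 1/38383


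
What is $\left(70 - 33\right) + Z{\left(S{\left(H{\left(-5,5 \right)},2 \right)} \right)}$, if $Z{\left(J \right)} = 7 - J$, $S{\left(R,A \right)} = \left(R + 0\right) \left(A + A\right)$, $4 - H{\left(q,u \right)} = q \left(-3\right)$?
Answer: $88$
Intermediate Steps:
$H{\left(q,u \right)} = 4 + 3 q$ ($H{\left(q,u \right)} = 4 - q \left(-3\right) = 4 - - 3 q = 4 + 3 q$)
$S{\left(R,A \right)} = 2 A R$ ($S{\left(R,A \right)} = R 2 A = 2 A R$)
$\left(70 - 33\right) + Z{\left(S{\left(H{\left(-5,5 \right)},2 \right)} \right)} = \left(70 - 33\right) - \left(-7 + 2 \cdot 2 \left(4 + 3 \left(-5\right)\right)\right) = 37 - \left(-7 + 2 \cdot 2 \left(4 - 15\right)\right) = 37 - \left(-7 + 2 \cdot 2 \left(-11\right)\right) = 37 + \left(7 - -44\right) = 37 + \left(7 + 44\right) = 37 + 51 = 88$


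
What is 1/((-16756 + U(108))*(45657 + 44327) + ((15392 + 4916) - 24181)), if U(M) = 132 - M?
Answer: -1/1505616161 ≈ -6.6418e-10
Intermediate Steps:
1/((-16756 + U(108))*(45657 + 44327) + ((15392 + 4916) - 24181)) = 1/((-16756 + (132 - 1*108))*(45657 + 44327) + ((15392 + 4916) - 24181)) = 1/((-16756 + (132 - 108))*89984 + (20308 - 24181)) = 1/((-16756 + 24)*89984 - 3873) = 1/(-16732*89984 - 3873) = 1/(-1505612288 - 3873) = 1/(-1505616161) = -1/1505616161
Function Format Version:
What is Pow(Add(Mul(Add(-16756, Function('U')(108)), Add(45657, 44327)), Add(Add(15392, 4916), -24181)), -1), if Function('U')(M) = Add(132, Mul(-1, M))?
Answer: Rational(-1, 1505616161) ≈ -6.6418e-10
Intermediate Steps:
Pow(Add(Mul(Add(-16756, Function('U')(108)), Add(45657, 44327)), Add(Add(15392, 4916), -24181)), -1) = Pow(Add(Mul(Add(-16756, Add(132, Mul(-1, 108))), Add(45657, 44327)), Add(Add(15392, 4916), -24181)), -1) = Pow(Add(Mul(Add(-16756, Add(132, -108)), 89984), Add(20308, -24181)), -1) = Pow(Add(Mul(Add(-16756, 24), 89984), -3873), -1) = Pow(Add(Mul(-16732, 89984), -3873), -1) = Pow(Add(-1505612288, -3873), -1) = Pow(-1505616161, -1) = Rational(-1, 1505616161)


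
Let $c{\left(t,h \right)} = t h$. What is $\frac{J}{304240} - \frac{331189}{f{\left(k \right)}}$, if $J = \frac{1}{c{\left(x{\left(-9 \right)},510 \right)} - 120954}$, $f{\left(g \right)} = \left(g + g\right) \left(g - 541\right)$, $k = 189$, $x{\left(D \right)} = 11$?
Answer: $\frac{6725792835703}{2702103909120} \approx 2.4891$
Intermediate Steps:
$c{\left(t,h \right)} = h t$
$f{\left(g \right)} = 2 g \left(-541 + g\right)$
$J = - \frac{1}{115344}$ ($J = \frac{1}{510 \cdot 11 - 120954} = \frac{1}{5610 - 120954} = \frac{1}{-115344} = - \frac{1}{115344} \approx -8.6697 \cdot 10^{-6}$)
$\frac{J}{304240} - \frac{331189}{f{\left(k \right)}} = - \frac{1}{115344 \cdot 304240} - \frac{331189}{2 \cdot 189 \left(-541 + 189\right)} = \left(- \frac{1}{115344}\right) \frac{1}{304240} - \frac{331189}{2 \cdot 189 \left(-352\right)} = - \frac{1}{35092258560} - \frac{331189}{-133056} = - \frac{1}{35092258560} - - \frac{331189}{133056} = - \frac{1}{35092258560} + \frac{331189}{133056} = \frac{6725792835703}{2702103909120}$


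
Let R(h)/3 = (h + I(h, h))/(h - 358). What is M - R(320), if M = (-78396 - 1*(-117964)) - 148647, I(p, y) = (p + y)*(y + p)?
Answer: -1457621/19 ≈ -76717.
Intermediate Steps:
I(p, y) = (p + y)² (I(p, y) = (p + y)*(p + y) = (p + y)²)
M = -109079 (M = (-78396 + 117964) - 148647 = 39568 - 148647 = -109079)
R(h) = 3*(h + 4*h²)/(-358 + h) (R(h) = 3*((h + (h + h)²)/(h - 358)) = 3*((h + (2*h)²)/(-358 + h)) = 3*((h + 4*h²)/(-358 + h)) = 3*(h + 4*h²)/(-358 + h))
M - R(320) = -109079 - 3*320*(1 + 4*320)/(-358 + 320) = -109079 - 3*320*(1 + 1280)/(-38) = -109079 - 3*320*(-1)*1281/38 = -109079 - 1*(-614880/19) = -109079 + 614880/19 = -1457621/19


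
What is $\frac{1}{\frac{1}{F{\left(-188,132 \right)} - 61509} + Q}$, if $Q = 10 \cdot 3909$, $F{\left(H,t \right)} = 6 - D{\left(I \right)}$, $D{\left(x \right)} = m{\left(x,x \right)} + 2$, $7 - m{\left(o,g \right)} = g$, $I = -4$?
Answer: $\frac{61516}{2404660439} \approx 2.5582 \cdot 10^{-5}$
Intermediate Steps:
$m{\left(o,g \right)} = 7 - g$
$D{\left(x \right)} = 9 - x$ ($D{\left(x \right)} = \left(7 - x\right) + 2 = 9 - x$)
$F{\left(H,t \right)} = -7$ ($F{\left(H,t \right)} = 6 - \left(9 - -4\right) = 6 - \left(9 + 4\right) = 6 - 13 = -7$)
$Q = 39090$
$\frac{1}{\frac{1}{F{\left(-188,132 \right)} - 61509} + Q} = \frac{1}{\frac{1}{-7 - 61509} + 39090} = \frac{1}{\frac{1}{-61516} + 39090} = \frac{1}{- \frac{1}{61516} + 39090} = \frac{1}{\frac{2404660439}{61516}} = \frac{61516}{2404660439}$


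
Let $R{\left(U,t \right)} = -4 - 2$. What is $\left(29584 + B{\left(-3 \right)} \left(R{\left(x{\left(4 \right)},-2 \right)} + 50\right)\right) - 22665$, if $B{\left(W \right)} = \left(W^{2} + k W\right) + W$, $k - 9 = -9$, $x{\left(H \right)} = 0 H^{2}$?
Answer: $7183$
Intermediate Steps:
$x{\left(H \right)} = 0$
$k = 0$ ($k = 9 - 9 = 0$)
$B{\left(W \right)} = W + W^{2}$ ($B{\left(W \right)} = \left(W^{2} + 0 W\right) + W = \left(W^{2} + 0\right) + W = W^{2} + W = W + W^{2}$)
$R{\left(U,t \right)} = -6$
$\left(29584 + B{\left(-3 \right)} \left(R{\left(x{\left(4 \right)},-2 \right)} + 50\right)\right) - 22665 = \left(29584 + - 3 \left(1 - 3\right) \left(-6 + 50\right)\right) - 22665 = \left(29584 + \left(-3\right) \left(-2\right) 44\right) - 22665 = \left(29584 + 6 \cdot 44\right) - 22665 = \left(29584 + 264\right) - 22665 = 29848 - 22665 = 7183$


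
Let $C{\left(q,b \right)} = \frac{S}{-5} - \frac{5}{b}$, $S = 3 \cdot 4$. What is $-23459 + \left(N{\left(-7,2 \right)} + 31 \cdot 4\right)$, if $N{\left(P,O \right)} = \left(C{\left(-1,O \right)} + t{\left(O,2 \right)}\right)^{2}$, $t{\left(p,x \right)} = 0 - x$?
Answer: $- \frac{2328739}{100} \approx -23287.0$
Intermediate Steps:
$S = 12$
$t{\left(p,x \right)} = - x$
$C{\left(q,b \right)} = - \frac{12}{5} - \frac{5}{b}$ ($C{\left(q,b \right)} = \frac{12}{-5} - \frac{5}{b} = 12 \left(- \frac{1}{5}\right) - \frac{5}{b} = - \frac{12}{5} - \frac{5}{b}$)
$N{\left(P,O \right)} = \left(- \frac{22}{5} - \frac{5}{O}\right)^{2}$ ($N{\left(P,O \right)} = \left(\left(- \frac{12}{5} - \frac{5}{O}\right) - 2\right)^{2} = \left(- \frac{22}{5} - \frac{5}{O}\right)^{2}$)
$-23459 + \left(N{\left(-7,2 \right)} + 31 \cdot 4\right) = -23459 + \left(\frac{\left(25 + 22 \cdot 2\right)^{2}}{25 \cdot 4} + 31 \cdot 4\right) = -23459 + \left(\frac{1}{25} \cdot \frac{1}{4} \left(25 + 44\right)^{2} + 124\right) = -23459 + \left(\frac{1}{25} \cdot \frac{1}{4} \cdot 69^{2} + 124\right) = -23459 + \left(\frac{1}{25} \cdot \frac{1}{4} \cdot 4761 + 124\right) = -23459 + \left(\frac{4761}{100} + 124\right) = -23459 + \frac{17161}{100} = - \frac{2328739}{100}$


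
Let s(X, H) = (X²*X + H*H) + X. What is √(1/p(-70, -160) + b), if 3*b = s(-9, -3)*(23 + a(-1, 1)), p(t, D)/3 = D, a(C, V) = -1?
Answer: 7*I*√1571070/120 ≈ 73.116*I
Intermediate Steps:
p(t, D) = 3*D
s(X, H) = X + H² + X³ (s(X, H) = (X³ + H²) + X = (H² + X³) + X = X + H² + X³)
b = -5346 (b = ((-9 + (-3)² + (-9)³)*(23 - 1))/3 = ((-9 + 9 - 729)*22)/3 = (-729*22)/3 = (⅓)*(-16038) = -5346)
√(1/p(-70, -160) + b) = √(1/(3*(-160)) - 5346) = √(1/(-480) - 5346) = √(-1/480 - 5346) = √(-2566081/480) = 7*I*√1571070/120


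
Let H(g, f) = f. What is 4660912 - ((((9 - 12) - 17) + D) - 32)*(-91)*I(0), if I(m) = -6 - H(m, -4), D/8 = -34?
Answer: 4719880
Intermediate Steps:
D = -272 (D = 8*(-34) = -272)
I(m) = -2 (I(m) = -6 - 1*(-4) = -6 + 4 = -2)
4660912 - ((((9 - 12) - 17) + D) - 32)*(-91)*I(0) = 4660912 - ((((9 - 12) - 17) - 272) - 32)*(-91)*(-2) = 4660912 - (((-3 - 17) - 272) - 32)*(-91)*(-2) = 4660912 - ((-20 - 272) - 32)*(-91)*(-2) = 4660912 - (-292 - 32)*(-91)*(-2) = 4660912 - (-324*(-91))*(-2) = 4660912 - 29484*(-2) = 4660912 - 1*(-58968) = 4660912 + 58968 = 4719880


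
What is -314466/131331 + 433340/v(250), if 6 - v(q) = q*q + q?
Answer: -6386819187/686686022 ≈ -9.3009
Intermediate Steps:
v(q) = 6 - q - q**2 (v(q) = 6 - (q*q + q) = 6 - (q**2 + q) = 6 - (q + q**2) = 6 + (-q - q**2) = 6 - q - q**2)
-314466/131331 + 433340/v(250) = -314466/131331 + 433340/(6 - 1*250 - 1*250**2) = -314466*1/131331 + 433340/(6 - 250 - 1*62500) = -104822/43777 + 433340/(6 - 250 - 62500) = -104822/43777 + 433340/(-62744) = -104822/43777 + 433340*(-1/62744) = -104822/43777 - 108335/15686 = -6386819187/686686022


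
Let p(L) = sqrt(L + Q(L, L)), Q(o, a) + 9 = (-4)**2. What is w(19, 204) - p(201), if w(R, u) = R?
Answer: 19 - 4*sqrt(13) ≈ 4.5778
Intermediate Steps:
Q(o, a) = 7 (Q(o, a) = -9 + (-4)**2 = -9 + 16 = 7)
p(L) = sqrt(7 + L) (p(L) = sqrt(L + 7) = sqrt(7 + L))
w(19, 204) - p(201) = 19 - sqrt(7 + 201) = 19 - sqrt(208) = 19 - 4*sqrt(13)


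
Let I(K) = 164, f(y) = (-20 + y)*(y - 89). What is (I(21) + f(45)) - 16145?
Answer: -17081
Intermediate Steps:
f(y) = (-89 + y)*(-20 + y) (f(y) = (-20 + y)*(-89 + y) = (-89 + y)*(-20 + y))
(I(21) + f(45)) - 16145 = (164 + (1780 + 45**2 - 109*45)) - 16145 = (164 + (1780 + 2025 - 4905)) - 16145 = (164 - 1100) - 16145 = -936 - 16145 = -17081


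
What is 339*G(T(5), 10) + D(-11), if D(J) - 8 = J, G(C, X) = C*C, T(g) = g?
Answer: 8472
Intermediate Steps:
G(C, X) = C²
D(J) = 8 + J
339*G(T(5), 10) + D(-11) = 339*5² + (8 - 11) = 339*25 - 3 = 8475 - 3 = 8472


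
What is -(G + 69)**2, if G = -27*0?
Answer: -4761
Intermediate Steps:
G = 0
-(G + 69)**2 = -(0 + 69)**2 = -1*69**2 = -1*4761 = -4761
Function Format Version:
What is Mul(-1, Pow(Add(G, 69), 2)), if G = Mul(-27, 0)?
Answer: -4761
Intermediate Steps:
G = 0
Mul(-1, Pow(Add(G, 69), 2)) = Mul(-1, Pow(Add(0, 69), 2)) = Mul(-1, Pow(69, 2)) = Mul(-1, 4761) = -4761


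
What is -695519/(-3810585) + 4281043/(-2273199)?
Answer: -1636913904986/962468667935 ≈ -1.7007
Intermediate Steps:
-695519/(-3810585) + 4281043/(-2273199) = -695519*(-1/3810585) + 4281043*(-1/2273199) = 695519/3810585 - 4281043/2273199 = -1636913904986/962468667935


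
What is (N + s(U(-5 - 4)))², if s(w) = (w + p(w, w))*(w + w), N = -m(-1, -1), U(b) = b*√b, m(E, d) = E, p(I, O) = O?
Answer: 8497225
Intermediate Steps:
U(b) = b^(3/2)
N = 1 (N = -1*(-1) = 1)
s(w) = 4*w² (s(w) = (w + w)*(w + w) = (2*w)*(2*w) = 4*w²)
(N + s(U(-5 - 4)))² = (1 + 4*((-5 - 4)^(3/2))²)² = (1 + 4*((-9)^(3/2))²)² = (1 + 4*(-27*I)²)² = (1 + 4*(-729))² = (1 - 2916)² = (-2915)² = 8497225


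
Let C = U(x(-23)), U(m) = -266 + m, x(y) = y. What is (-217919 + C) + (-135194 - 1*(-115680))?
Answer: -237722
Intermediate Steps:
C = -289 (C = -266 - 23 = -289)
(-217919 + C) + (-135194 - 1*(-115680)) = (-217919 - 289) + (-135194 - 1*(-115680)) = -218208 + (-135194 + 115680) = -218208 - 19514 = -237722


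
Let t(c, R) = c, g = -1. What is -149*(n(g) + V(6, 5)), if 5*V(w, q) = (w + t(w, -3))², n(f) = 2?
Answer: -22946/5 ≈ -4589.2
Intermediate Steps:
V(w, q) = 4*w²/5 (V(w, q) = (w + w)²/5 = (2*w)²/5 = (4*w²)/5 = 4*w²/5)
-149*(n(g) + V(6, 5)) = -149*(2 + (⅘)*6²) = -149*(2 + (⅘)*36) = -149*(2 + 144/5) = -149*154/5 = -22946/5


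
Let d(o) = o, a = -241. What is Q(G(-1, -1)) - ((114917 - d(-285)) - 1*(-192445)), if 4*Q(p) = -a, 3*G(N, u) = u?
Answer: -1230347/4 ≈ -3.0759e+5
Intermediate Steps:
G(N, u) = u/3
Q(p) = 241/4 (Q(p) = (-1*(-241))/4 = (¼)*241 = 241/4)
Q(G(-1, -1)) - ((114917 - d(-285)) - 1*(-192445)) = 241/4 - ((114917 - 1*(-285)) - 1*(-192445)) = 241/4 - ((114917 + 285) + 192445) = 241/4 - (115202 + 192445) = 241/4 - 1*307647 = 241/4 - 307647 = -1230347/4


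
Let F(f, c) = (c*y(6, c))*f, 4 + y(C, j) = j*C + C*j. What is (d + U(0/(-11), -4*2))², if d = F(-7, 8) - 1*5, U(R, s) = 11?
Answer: 26481316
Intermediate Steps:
y(C, j) = -4 + 2*C*j (y(C, j) = -4 + (j*C + C*j) = -4 + (C*j + C*j) = -4 + 2*C*j)
F(f, c) = c*f*(-4 + 12*c) (F(f, c) = (c*(-4 + 2*6*c))*f = (c*(-4 + 12*c))*f = c*f*(-4 + 12*c))
d = -5157 (d = 4*8*(-7)*(-1 + 3*8) - 1*5 = 4*8*(-7)*(-1 + 24) - 5 = 4*8*(-7)*23 - 5 = -5152 - 5 = -5157)
(d + U(0/(-11), -4*2))² = (-5157 + 11)² = (-5146)² = 26481316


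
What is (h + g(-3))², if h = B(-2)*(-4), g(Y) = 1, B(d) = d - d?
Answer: 1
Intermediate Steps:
B(d) = 0
h = 0 (h = 0*(-4) = 0)
(h + g(-3))² = (0 + 1)² = 1² = 1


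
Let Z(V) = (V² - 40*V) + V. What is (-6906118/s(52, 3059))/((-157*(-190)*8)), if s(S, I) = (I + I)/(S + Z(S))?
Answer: -1951729/566770 ≈ -3.4436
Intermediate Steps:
Z(V) = V² - 39*V
s(S, I) = 2*I/(S + S*(-39 + S)) (s(S, I) = (I + I)/(S + S*(-39 + S)) = (2*I)/(S + S*(-39 + S)) = 2*I/(S + S*(-39 + S)))
(-6906118/s(52, 3059))/((-157*(-190)*8)) = (-6906118/(2*3059/(52*(-38 + 52))))/((-157*(-190)*8)) = (-6906118/(2*3059*(1/52)/14))/((29830*8)) = -6906118/(2*3059*(1/52)*(1/14))/238640 = -6906118/437/52*(1/238640) = -6906118*52/437*(1/238640) = -15613832/19*1/238640 = -1951729/566770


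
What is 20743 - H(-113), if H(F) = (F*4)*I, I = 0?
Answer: 20743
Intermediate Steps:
H(F) = 0 (H(F) = (F*4)*0 = (4*F)*0 = 0)
20743 - H(-113) = 20743 - 1*0 = 20743 + 0 = 20743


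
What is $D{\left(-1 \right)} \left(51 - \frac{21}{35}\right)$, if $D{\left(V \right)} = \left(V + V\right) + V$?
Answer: $- \frac{756}{5} \approx -151.2$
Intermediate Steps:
$D{\left(V \right)} = 3 V$ ($D{\left(V \right)} = 2 V + V = 3 V$)
$D{\left(-1 \right)} \left(51 - \frac{21}{35}\right) = 3 \left(-1\right) \left(51 - \frac{21}{35}\right) = - 3 \left(51 - \frac{3}{5}\right) = \left(-3\right) \frac{252}{5} = - \frac{756}{5}$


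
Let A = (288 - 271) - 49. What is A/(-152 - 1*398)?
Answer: 16/275 ≈ 0.058182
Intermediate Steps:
A = -32 (A = 17 - 49 = -32)
A/(-152 - 1*398) = -32/(-152 - 1*398) = -32/(-152 - 398) = -32/(-550) = -32*(-1/550) = 16/275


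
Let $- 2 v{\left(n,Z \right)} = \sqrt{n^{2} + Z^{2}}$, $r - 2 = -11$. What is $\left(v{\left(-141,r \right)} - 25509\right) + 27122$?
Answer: $1613 - \frac{3 \sqrt{2218}}{2} \approx 1542.4$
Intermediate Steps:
$r = -9$ ($r = 2 - 11 = -9$)
$v{\left(n,Z \right)} = - \frac{\sqrt{Z^{2} + n^{2}}}{2}$ ($v{\left(n,Z \right)} = - \frac{\sqrt{n^{2} + Z^{2}}}{2} = - \frac{\sqrt{Z^{2} + n^{2}}}{2}$)
$\left(v{\left(-141,r \right)} - 25509\right) + 27122 = \left(- \frac{\sqrt{\left(-9\right)^{2} + \left(-141\right)^{2}}}{2} - 25509\right) + 27122 = \left(- \frac{\sqrt{81 + 19881}}{2} - 25509\right) + 27122 = \left(- \frac{\sqrt{19962}}{2} - 25509\right) + 27122 = \left(- \frac{3 \sqrt{2218}}{2} - 25509\right) + 27122 = \left(-25509 - \frac{3 \sqrt{2218}}{2}\right) + 27122 = 1613 - \frac{3 \sqrt{2218}}{2}$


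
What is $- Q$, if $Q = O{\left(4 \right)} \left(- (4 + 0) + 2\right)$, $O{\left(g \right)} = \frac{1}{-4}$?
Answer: $- \frac{1}{2} \approx -0.5$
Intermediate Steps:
$O{\left(g \right)} = - \frac{1}{4}$
$Q = \frac{1}{2}$ ($Q = - \frac{- (4 + 0) + 2}{4} = - \frac{\left(-1\right) 4 + 2}{4} = - \frac{-4 + 2}{4} = \left(- \frac{1}{4}\right) \left(-2\right) = \frac{1}{2} \approx 0.5$)
$- Q = \left(-1\right) \frac{1}{2} = - \frac{1}{2}$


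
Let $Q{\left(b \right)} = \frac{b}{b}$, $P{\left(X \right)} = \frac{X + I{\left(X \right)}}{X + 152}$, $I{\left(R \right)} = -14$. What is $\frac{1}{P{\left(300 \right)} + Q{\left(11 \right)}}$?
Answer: $\frac{226}{369} \approx 0.61247$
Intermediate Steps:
$P{\left(X \right)} = \frac{-14 + X}{152 + X}$ ($P{\left(X \right)} = \frac{X - 14}{X + 152} = \frac{-14 + X}{152 + X}$)
$Q{\left(b \right)} = 1$
$\frac{1}{P{\left(300 \right)} + Q{\left(11 \right)}} = \frac{1}{\frac{-14 + 300}{152 + 300} + 1} = \frac{1}{\frac{1}{452} \cdot 286 + 1} = \frac{1}{\frac{143}{226} + 1} = \frac{1}{\frac{369}{226}} = \frac{226}{369}$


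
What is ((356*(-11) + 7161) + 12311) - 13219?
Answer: 2337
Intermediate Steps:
((356*(-11) + 7161) + 12311) - 13219 = ((-3916 + 7161) + 12311) - 13219 = (3245 + 12311) - 13219 = 15556 - 13219 = 2337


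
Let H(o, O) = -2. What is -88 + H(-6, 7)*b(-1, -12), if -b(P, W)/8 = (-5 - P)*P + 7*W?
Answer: -1368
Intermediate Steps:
b(P, W) = -56*W - 8*P*(-5 - P) (b(P, W) = -8*((-5 - P)*P + 7*W) = -8*(P*(-5 - P) + 7*W) = -8*(7*W + P*(-5 - P)) = -56*W - 8*P*(-5 - P))
-88 + H(-6, 7)*b(-1, -12) = -88 - 2*(-56*(-12) + 8*(-1)**2 + 40*(-1)) = -88 - 2*(672 + 8*1 - 40) = -88 - 2*(672 + 8 - 40) = -88 - 2*640 = -88 - 1280 = -1368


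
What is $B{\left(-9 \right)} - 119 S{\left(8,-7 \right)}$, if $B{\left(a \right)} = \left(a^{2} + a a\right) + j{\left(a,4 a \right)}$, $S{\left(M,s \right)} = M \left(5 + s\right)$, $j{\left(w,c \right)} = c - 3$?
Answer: $2027$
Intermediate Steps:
$j{\left(w,c \right)} = -3 + c$ ($j{\left(w,c \right)} = c - 3 = -3 + c$)
$B{\left(a \right)} = -3 + 2 a^{2} + 4 a$ ($B{\left(a \right)} = \left(a^{2} + a a\right) + \left(-3 + 4 a\right) = \left(a^{2} + a^{2}\right) + \left(-3 + 4 a\right) = 2 a^{2} + \left(-3 + 4 a\right) = -3 + 2 a^{2} + 4 a$)
$B{\left(-9 \right)} - 119 S{\left(8,-7 \right)} = \left(-3 + 2 \left(-9\right)^{2} + 4 \left(-9\right)\right) - 119 \cdot 8 \left(5 - 7\right) = \left(-3 + 2 \cdot 81 - 36\right) - 119 \cdot 8 \left(-2\right) = \left(-3 + 162 - 36\right) - -1904 = 123 + 1904 = 2027$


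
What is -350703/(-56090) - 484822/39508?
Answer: -1667261482/277000465 ≈ -6.0190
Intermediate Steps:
-350703/(-56090) - 484822/39508 = -350703*(-1/56090) - 484822*1/39508 = 350703/56090 - 242411/19754 = -1667261482/277000465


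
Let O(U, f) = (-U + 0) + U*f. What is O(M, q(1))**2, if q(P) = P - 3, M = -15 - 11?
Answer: 6084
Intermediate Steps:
M = -26
q(P) = -3 + P
O(U, f) = -U + U*f
O(M, q(1))**2 = (-26*(-1 + (-3 + 1)))**2 = (-26*(-1 - 2))**2 = (-26*(-3))**2 = 78**2 = 6084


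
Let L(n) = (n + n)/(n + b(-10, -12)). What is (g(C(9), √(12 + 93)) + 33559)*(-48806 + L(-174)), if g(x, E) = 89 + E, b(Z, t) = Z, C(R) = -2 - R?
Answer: -37769694936/23 - 2244989*√105/46 ≈ -1.6427e+9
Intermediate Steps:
L(n) = 2*n/(-10 + n) (L(n) = (n + n)/(n - 10) = (2*n)/(-10 + n) = 2*n/(-10 + n))
(g(C(9), √(12 + 93)) + 33559)*(-48806 + L(-174)) = ((89 + √(12 + 93)) + 33559)*(-48806 + 2*(-174)/(-10 - 174)) = ((89 + √105) + 33559)*(-48806 + 2*(-174)/(-184)) = (33648 + √105)*(-48806 + 2*(-174)*(-1/184)) = (33648 + √105)*(-48806 + 87/46) = (33648 + √105)*(-2244989/46) = -37769694936/23 - 2244989*√105/46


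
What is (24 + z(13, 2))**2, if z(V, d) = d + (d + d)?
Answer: 900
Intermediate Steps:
z(V, d) = 3*d (z(V, d) = d + 2*d = 3*d)
(24 + z(13, 2))**2 = (24 + 3*2)**2 = (24 + 6)**2 = 30**2 = 900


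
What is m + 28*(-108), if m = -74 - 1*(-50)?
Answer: -3048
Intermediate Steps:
m = -24 (m = -74 + 50 = -24)
m + 28*(-108) = -24 + 28*(-108) = -24 - 3024 = -3048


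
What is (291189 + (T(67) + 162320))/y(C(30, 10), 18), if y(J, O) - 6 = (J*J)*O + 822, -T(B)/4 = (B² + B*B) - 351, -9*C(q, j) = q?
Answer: 419001/1028 ≈ 407.59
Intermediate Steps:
C(q, j) = -q/9
T(B) = 1404 - 8*B² (T(B) = -4*((B² + B*B) - 351) = -4*((B² + B²) - 351) = -4*(2*B² - 351) = -4*(-351 + 2*B²) = 1404 - 8*B²)
y(J, O) = 828 + O*J² (y(J, O) = 6 + ((J*J)*O + 822) = 6 + (J²*O + 822) = 6 + (O*J² + 822) = 6 + (822 + O*J²) = 828 + O*J²)
(291189 + (T(67) + 162320))/y(C(30, 10), 18) = (291189 + ((1404 - 8*67²) + 162320))/(828 + 18*(-⅑*30)²) = (291189 + ((1404 - 8*4489) + 162320))/(828 + 18*(-10/3)²) = (291189 + ((1404 - 35912) + 162320))/(828 + 18*(100/9)) = (291189 + (-34508 + 162320))/(828 + 200) = (291189 + 127812)/1028 = 419001*(1/1028) = 419001/1028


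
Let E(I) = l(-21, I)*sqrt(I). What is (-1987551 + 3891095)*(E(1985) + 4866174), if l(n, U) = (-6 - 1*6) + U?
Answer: 9262976320656 + 3755692312*sqrt(1985) ≈ 9.4303e+12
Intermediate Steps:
l(n, U) = -12 + U (l(n, U) = (-6 - 6) + U = -12 + U)
E(I) = sqrt(I)*(-12 + I) (E(I) = (-12 + I)*sqrt(I) = sqrt(I)*(-12 + I))
(-1987551 + 3891095)*(E(1985) + 4866174) = (-1987551 + 3891095)*(sqrt(1985)*(-12 + 1985) + 4866174) = 1903544*(sqrt(1985)*1973 + 4866174) = 1903544*(1973*sqrt(1985) + 4866174) = 1903544*(4866174 + 1973*sqrt(1985)) = 9262976320656 + 3755692312*sqrt(1985)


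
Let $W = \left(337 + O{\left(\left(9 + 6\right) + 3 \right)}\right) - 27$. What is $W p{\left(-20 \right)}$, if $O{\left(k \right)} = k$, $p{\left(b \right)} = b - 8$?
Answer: $-9184$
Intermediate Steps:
$p{\left(b \right)} = -8 + b$
$W = 328$ ($W = \left(337 + \left(\left(9 + 6\right) + 3\right)\right) - 27 = \left(337 + \left(15 + 3\right)\right) - 27 = \left(337 + 18\right) - 27 = 355 - 27 = 328$)
$W p{\left(-20 \right)} = 328 \left(-8 - 20\right) = 328 \left(-28\right) = -9184$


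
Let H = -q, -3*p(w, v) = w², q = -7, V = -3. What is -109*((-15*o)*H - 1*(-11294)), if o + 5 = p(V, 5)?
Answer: -1322606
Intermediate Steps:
p(w, v) = -w²/3
H = 7 (H = -1*(-7) = 7)
o = -8 (o = -5 - ⅓*(-3)² = -5 - ⅓*9 = -5 - 3 = -8)
-109*((-15*o)*H - 1*(-11294)) = -109*(-15*(-8)*7 - 1*(-11294)) = -109*(120*7 + 11294) = -109*(840 + 11294) = -109*12134 = -1322606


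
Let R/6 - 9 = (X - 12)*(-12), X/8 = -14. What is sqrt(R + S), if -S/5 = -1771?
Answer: sqrt(17837) ≈ 133.56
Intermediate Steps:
S = 8855 (S = -5*(-1771) = 8855)
X = -112 (X = 8*(-14) = -112)
R = 8982 (R = 54 + 6*((-112 - 12)*(-12)) = 54 + 6*(-124*(-12)) = 54 + 6*1488 = 54 + 8928 = 8982)
sqrt(R + S) = sqrt(8982 + 8855) = sqrt(17837)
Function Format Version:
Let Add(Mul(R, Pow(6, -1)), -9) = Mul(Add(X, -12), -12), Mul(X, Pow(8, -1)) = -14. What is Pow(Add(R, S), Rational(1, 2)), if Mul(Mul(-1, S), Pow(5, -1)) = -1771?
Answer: Pow(17837, Rational(1, 2)) ≈ 133.56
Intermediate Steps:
S = 8855 (S = Mul(-5, -1771) = 8855)
X = -112 (X = Mul(8, -14) = -112)
R = 8982 (R = Add(54, Mul(6, Mul(Add(-112, -12), -12))) = Add(54, Mul(6, Mul(-124, -12))) = Add(54, Mul(6, 1488)) = Add(54, 8928) = 8982)
Pow(Add(R, S), Rational(1, 2)) = Pow(Add(8982, 8855), Rational(1, 2)) = Pow(17837, Rational(1, 2))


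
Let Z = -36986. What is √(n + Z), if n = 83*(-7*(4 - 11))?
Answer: I*√32919 ≈ 181.44*I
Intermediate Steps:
n = 4067 (n = 83*(-7*(-7)) = 83*49 = 4067)
√(n + Z) = √(4067 - 36986) = √(-32919) = I*√32919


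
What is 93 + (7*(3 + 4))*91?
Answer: 4552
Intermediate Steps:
93 + (7*(3 + 4))*91 = 93 + (7*7)*91 = 93 + 49*91 = 93 + 4459 = 4552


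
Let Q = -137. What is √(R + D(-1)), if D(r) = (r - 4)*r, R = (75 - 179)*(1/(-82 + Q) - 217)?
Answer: √1082646429/219 ≈ 150.24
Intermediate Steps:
R = 4942496/219 (R = (75 - 179)*(1/(-82 - 137) - 217) = -104*(1/(-219) - 217) = -104*(-1/219 - 217) = -104*(-47524/219) = 4942496/219 ≈ 22568.)
D(r) = r*(-4 + r) (D(r) = (-4 + r)*r = r*(-4 + r))
√(R + D(-1)) = √(4942496/219 - (-4 - 1)) = √(4942496/219 - 1*(-5)) = √(4942496/219 + 5) = √(4943591/219) = √1082646429/219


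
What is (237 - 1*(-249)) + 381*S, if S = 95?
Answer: 36681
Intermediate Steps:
(237 - 1*(-249)) + 381*S = (237 - 1*(-249)) + 381*95 = (237 + 249) + 36195 = 486 + 36195 = 36681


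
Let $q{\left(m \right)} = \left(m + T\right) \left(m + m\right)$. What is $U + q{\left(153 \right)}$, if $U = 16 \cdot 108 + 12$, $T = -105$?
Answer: $16428$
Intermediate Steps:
$q{\left(m \right)} = 2 m \left(-105 + m\right)$ ($q{\left(m \right)} = \left(m - 105\right) \left(m + m\right) = \left(-105 + m\right) 2 m = 2 m \left(-105 + m\right)$)
$U = 1740$ ($U = 1728 + 12 = 1740$)
$U + q{\left(153 \right)} = 1740 + 2 \cdot 153 \left(-105 + 153\right) = 1740 + 2 \cdot 153 \cdot 48 = 1740 + 14688 = 16428$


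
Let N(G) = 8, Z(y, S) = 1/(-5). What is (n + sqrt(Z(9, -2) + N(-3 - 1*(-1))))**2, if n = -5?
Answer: (25 - sqrt(195))**2/25 ≈ 4.8715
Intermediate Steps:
Z(y, S) = -1/5
(n + sqrt(Z(9, -2) + N(-3 - 1*(-1))))**2 = (-5 + sqrt(-1/5 + 8))**2 = (-5 + sqrt(39/5))**2 = (-5 + sqrt(195)/5)**2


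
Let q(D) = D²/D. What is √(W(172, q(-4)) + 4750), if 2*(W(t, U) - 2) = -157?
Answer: √18694/2 ≈ 68.363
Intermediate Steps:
q(D) = D
W(t, U) = -153/2 (W(t, U) = 2 + (½)*(-157) = 2 - 157/2 = -153/2)
√(W(172, q(-4)) + 4750) = √(-153/2 + 4750) = √(9347/2) = √18694/2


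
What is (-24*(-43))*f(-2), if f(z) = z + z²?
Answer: 2064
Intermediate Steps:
(-24*(-43))*f(-2) = (-24*(-43))*(-2*(1 - 2)) = 1032*(-2*(-1)) = 1032*2 = 2064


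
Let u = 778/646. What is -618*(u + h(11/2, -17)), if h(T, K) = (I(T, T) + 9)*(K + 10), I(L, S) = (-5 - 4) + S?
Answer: 7444737/323 ≈ 23049.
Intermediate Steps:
I(L, S) = -9 + S
u = 389/323 (u = 778*(1/646) = 389/323 ≈ 1.2043)
h(T, K) = T*(10 + K) (h(T, K) = ((-9 + T) + 9)*(K + 10) = T*(10 + K))
-618*(u + h(11/2, -17)) = -618*(389/323 + (11/2)*(10 - 17)) = -618*(389/323 + (11*(1/2))*(-7)) = -618*(389/323 + (11/2)*(-7)) = -618*(389/323 - 77/2) = -618*(-24093/646) = 7444737/323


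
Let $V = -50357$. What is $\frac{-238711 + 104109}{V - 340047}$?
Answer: $\frac{67301}{195202} \approx 0.34478$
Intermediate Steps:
$\frac{-238711 + 104109}{V - 340047} = \frac{-238711 + 104109}{-50357 - 340047} = - \frac{134602}{-390404} = \left(-134602\right) \left(- \frac{1}{390404}\right) = \frac{67301}{195202}$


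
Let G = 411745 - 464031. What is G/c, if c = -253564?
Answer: 26143/126782 ≈ 0.20620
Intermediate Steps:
G = -52286
G/c = -52286/(-253564) = -52286*(-1/253564) = 26143/126782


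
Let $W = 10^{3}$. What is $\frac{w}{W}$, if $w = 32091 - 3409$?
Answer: $\frac{14341}{500} \approx 28.682$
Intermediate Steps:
$W = 1000$
$w = 28682$ ($w = 32091 - 3409 = 28682$)
$\frac{w}{W} = \frac{28682}{1000} = 28682 \cdot \frac{1}{1000} = \frac{14341}{500}$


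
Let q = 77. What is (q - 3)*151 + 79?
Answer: 11253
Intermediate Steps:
(q - 3)*151 + 79 = (77 - 3)*151 + 79 = 74*151 + 79 = 11174 + 79 = 11253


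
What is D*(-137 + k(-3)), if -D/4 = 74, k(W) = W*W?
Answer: 37888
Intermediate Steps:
k(W) = W**2
D = -296 (D = -4*74 = -296)
D*(-137 + k(-3)) = -296*(-137 + (-3)**2) = -296*(-137 + 9) = -296*(-128) = 37888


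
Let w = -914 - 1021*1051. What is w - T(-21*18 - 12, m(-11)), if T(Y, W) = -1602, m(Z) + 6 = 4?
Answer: -1072383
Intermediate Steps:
m(Z) = -2 (m(Z) = -6 + 4 = -2)
w = -1073985 (w = -914 - 1073071 = -1073985)
w - T(-21*18 - 12, m(-11)) = -1073985 - 1*(-1602) = -1073985 + 1602 = -1072383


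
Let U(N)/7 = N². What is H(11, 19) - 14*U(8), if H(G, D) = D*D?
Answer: -5911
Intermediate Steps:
H(G, D) = D²
U(N) = 7*N²
H(11, 19) - 14*U(8) = 19² - 98*8² = 361 - 98*64 = 361 - 14*448 = 361 - 6272 = -5911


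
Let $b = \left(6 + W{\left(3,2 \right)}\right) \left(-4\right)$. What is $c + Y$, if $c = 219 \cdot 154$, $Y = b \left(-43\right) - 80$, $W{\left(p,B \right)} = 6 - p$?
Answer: $35194$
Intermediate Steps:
$b = -36$ ($b = \left(6 + \left(6 - 3\right)\right) \left(-4\right) = \left(6 + 3\right) \left(-4\right) = 9 \left(-4\right) = -36$)
$Y = 1468$ ($Y = \left(-36\right) \left(-43\right) - 80 = 1548 - 80 = 1468$)
$c = 33726$
$c + Y = 33726 + 1468 = 35194$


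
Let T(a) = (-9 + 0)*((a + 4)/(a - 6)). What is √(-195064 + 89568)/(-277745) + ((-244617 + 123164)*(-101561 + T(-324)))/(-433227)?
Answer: -135695428951/4765497 - 2*I*√26374/277745 ≈ -28475.0 - 0.0011694*I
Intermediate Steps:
T(a) = -9*(4 + a)/(-6 + a)
√(-195064 + 89568)/(-277745) + ((-244617 + 123164)*(-101561 + T(-324)))/(-433227) = √(-195064 + 89568)/(-277745) + ((-244617 + 123164)*(-101561 + 9*(-4 - 1*(-324))/(-6 - 324)))/(-433227) = √(-105496)*(-1/277745) - 121453*(-101561 + 9*(-4 + 324)/(-330))*(-1/433227) = (2*I*√26374)*(-1/277745) - 121453*(-101561 + 9*(-1/330)*320)*(-1/433227) = -2*I*√26374/277745 - 121453*(-101561 - 96/11)*(-1/433227) = -2*I*√26374/277745 - 121453*(-1117267/11)*(-1/433227) = -2*I*√26374/277745 + (135695428951/11)*(-1/433227) = -2*I*√26374/277745 - 135695428951/4765497 = -135695428951/4765497 - 2*I*√26374/277745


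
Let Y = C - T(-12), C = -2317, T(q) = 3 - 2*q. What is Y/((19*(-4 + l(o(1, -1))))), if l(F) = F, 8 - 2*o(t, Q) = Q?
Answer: -4688/19 ≈ -246.74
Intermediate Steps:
o(t, Q) = 4 - Q/2
Y = -2344 (Y = -2317 - (3 - 2*(-12)) = -2317 - (3 + 24) = -2317 - 1*27 = -2317 - 27 = -2344)
Y/((19*(-4 + l(o(1, -1))))) = -2344*1/(19*(-4 + (4 - ½*(-1)))) = -2344*1/(19*(-4 + (4 + ½))) = -2344*1/(19*(-4 + 9/2)) = -2344/(19*(½)) = -2344/19/2 = -2344*2/19 = -4688/19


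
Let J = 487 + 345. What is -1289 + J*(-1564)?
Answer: -1302537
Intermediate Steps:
J = 832
-1289 + J*(-1564) = -1289 + 832*(-1564) = -1289 - 1301248 = -1302537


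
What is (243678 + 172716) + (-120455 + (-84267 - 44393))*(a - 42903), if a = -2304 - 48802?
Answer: 23419468429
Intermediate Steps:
a = -51106
(243678 + 172716) + (-120455 + (-84267 - 44393))*(a - 42903) = (243678 + 172716) + (-120455 + (-84267 - 44393))*(-51106 - 42903) = 416394 + (-120455 - 128660)*(-94009) = 416394 - 249115*(-94009) = 416394 + 23419052035 = 23419468429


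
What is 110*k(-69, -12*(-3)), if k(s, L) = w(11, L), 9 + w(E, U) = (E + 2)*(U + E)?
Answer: 66220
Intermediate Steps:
w(E, U) = -9 + (2 + E)*(E + U) (w(E, U) = -9 + (E + 2)*(U + E) = -9 + (2 + E)*(E + U))
k(s, L) = 134 + 13*L (k(s, L) = -9 + 11² + 2*11 + 2*L + 11*L = -9 + 121 + 22 + 2*L + 11*L = 134 + 13*L)
110*k(-69, -12*(-3)) = 110*(134 + 13*(-12*(-3))) = 110*(134 + 13*36) = 110*(134 + 468) = 110*602 = 66220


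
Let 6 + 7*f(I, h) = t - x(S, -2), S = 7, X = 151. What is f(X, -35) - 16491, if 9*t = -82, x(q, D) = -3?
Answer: -1039042/63 ≈ -16493.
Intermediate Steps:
t = -82/9 (t = (⅑)*(-82) = -82/9 ≈ -9.1111)
f(I, h) = -109/63 (f(I, h) = -6/7 + (-82/9 - 1*(-3))/7 = -6/7 + (-82/9 + 3)/7 = -6/7 + (⅐)*(-55/9) = -6/7 - 55/63 = -109/63)
f(X, -35) - 16491 = -109/63 - 16491 = -1039042/63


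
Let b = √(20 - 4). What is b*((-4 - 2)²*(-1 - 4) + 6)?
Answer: -696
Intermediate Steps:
b = 4 (b = √16 = 4)
b*((-4 - 2)²*(-1 - 4) + 6) = 4*((-4 - 2)²*(-1 - 4) + 6) = 4*((-6)²*(-5) + 6) = 4*(36*(-5) + 6) = 4*(-180 + 6) = 4*(-174) = -696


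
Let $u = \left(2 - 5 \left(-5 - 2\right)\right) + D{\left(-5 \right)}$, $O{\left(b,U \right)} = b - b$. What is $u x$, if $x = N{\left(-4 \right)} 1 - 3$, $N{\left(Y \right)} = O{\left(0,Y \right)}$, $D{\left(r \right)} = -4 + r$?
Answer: $-84$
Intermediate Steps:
$O{\left(b,U \right)} = 0$
$N{\left(Y \right)} = 0$
$u = 28$ ($u = \left(2 - 5 \left(-5 - 2\right)\right) - 9 = \left(2 - -35\right) - 9 = \left(2 + 35\right) - 9 = 37 - 9 = 28$)
$x = -3$ ($x = 0 \cdot 1 - 3 = 0 - 3 = -3$)
$u x = 28 \left(-3\right) = -84$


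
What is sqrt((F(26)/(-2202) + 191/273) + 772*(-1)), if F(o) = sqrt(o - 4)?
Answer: sqrt(-30969981899220 - 18234762*sqrt(22))/200382 ≈ 27.772*I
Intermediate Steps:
F(o) = sqrt(-4 + o)
sqrt((F(26)/(-2202) + 191/273) + 772*(-1)) = sqrt((sqrt(-4 + 26)/(-2202) + 191/273) + 772*(-1)) = sqrt((sqrt(22)*(-1/2202) + 191*(1/273)) - 772) = sqrt((-sqrt(22)/2202 + 191/273) - 772) = sqrt((191/273 - sqrt(22)/2202) - 772) = sqrt(-210565/273 - sqrt(22)/2202)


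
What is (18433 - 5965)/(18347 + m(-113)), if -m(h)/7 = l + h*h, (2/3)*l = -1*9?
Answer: -24936/141883 ≈ -0.17575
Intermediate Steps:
l = -27/2 (l = 3*(-1*9)/2 = (3/2)*(-9) = -27/2 ≈ -13.500)
m(h) = 189/2 - 7*h² (m(h) = -7*(-27/2 + h*h) = -7*(-27/2 + h²) = 189/2 - 7*h²)
(18433 - 5965)/(18347 + m(-113)) = (18433 - 5965)/(18347 + (189/2 - 7*(-113)²)) = 12468/(18347 + (189/2 - 7*12769)) = 12468/(18347 + (189/2 - 89383)) = 12468/(18347 - 178577/2) = 12468/(-141883/2) = 12468*(-2/141883) = -24936/141883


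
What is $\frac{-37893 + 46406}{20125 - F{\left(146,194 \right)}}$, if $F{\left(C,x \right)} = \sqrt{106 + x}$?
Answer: $\frac{6852965}{16200613} + \frac{17026 \sqrt{3}}{81003065} \approx 0.42337$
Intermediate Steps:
$\frac{-37893 + 46406}{20125 - F{\left(146,194 \right)}} = \frac{-37893 + 46406}{20125 - \sqrt{106 + 194}} = \frac{8513}{20125 - \sqrt{300}} = \frac{8513}{20125 - 10 \sqrt{3}}$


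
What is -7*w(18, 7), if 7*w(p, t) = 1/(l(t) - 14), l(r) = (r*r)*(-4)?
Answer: 1/210 ≈ 0.0047619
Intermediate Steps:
l(r) = -4*r² (l(r) = r²*(-4) = -4*r²)
w(p, t) = 1/(7*(-14 - 4*t²)) (w(p, t) = 1/(7*(-4*t² - 14)) = 1/(7*(-14 - 4*t²)))
-7*w(18, 7) = -(-7)/(98 + 28*7²) = -(-7)/(98 + 28*49) = -(-7)/(98 + 1372) = -(-7)/1470 = -7*(-1/1470) = 1/210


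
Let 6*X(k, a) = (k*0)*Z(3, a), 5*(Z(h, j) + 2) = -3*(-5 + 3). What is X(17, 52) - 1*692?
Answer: -692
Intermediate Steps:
Z(h, j) = -⅘ (Z(h, j) = -2 + (-3*(-5 + 3))/5 = -2 + (-3*(-2))/5 = -2 + (⅕)*6 = -2 + 6/5 = -⅘)
X(k, a) = 0 (X(k, a) = ((k*0)*(-⅘))/6 = (0*(-⅘))/6 = (⅙)*0 = 0)
X(17, 52) - 1*692 = 0 - 1*692 = 0 - 692 = -692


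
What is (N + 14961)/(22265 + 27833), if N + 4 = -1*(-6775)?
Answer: 10866/25049 ≈ 0.43379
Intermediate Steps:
N = 6771 (N = -4 - 1*(-6775) = -4 + 6775 = 6771)
(N + 14961)/(22265 + 27833) = (6771 + 14961)/(22265 + 27833) = 21732/50098 = 21732*(1/50098) = 10866/25049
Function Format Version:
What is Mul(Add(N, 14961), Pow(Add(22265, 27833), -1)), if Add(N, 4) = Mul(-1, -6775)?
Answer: Rational(10866, 25049) ≈ 0.43379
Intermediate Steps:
N = 6771 (N = Add(-4, Mul(-1, -6775)) = Add(-4, 6775) = 6771)
Mul(Add(N, 14961), Pow(Add(22265, 27833), -1)) = Mul(Add(6771, 14961), Pow(Add(22265, 27833), -1)) = Mul(21732, Pow(50098, -1)) = Mul(21732, Rational(1, 50098)) = Rational(10866, 25049)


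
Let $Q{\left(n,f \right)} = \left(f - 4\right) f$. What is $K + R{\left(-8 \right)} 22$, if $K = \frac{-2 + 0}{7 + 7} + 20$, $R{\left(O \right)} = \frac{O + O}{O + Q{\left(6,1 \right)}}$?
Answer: $\frac{363}{7} \approx 51.857$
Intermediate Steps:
$Q{\left(n,f \right)} = f \left(-4 + f\right)$ ($Q{\left(n,f \right)} = \left(-4 + f\right) f = f \left(-4 + f\right)$)
$R{\left(O \right)} = \frac{2 O}{-3 + O}$ ($R{\left(O \right)} = \frac{O + O}{O + 1 \left(-4 + 1\right)} = \frac{2 O}{O + 1 \left(-3\right)} = \frac{2 O}{O - 3} = \frac{2 O}{-3 + O}$)
$K = \frac{139}{7}$ ($K = - \frac{2}{14} + 20 = \left(-2\right) \frac{1}{14} + 20 = - \frac{1}{7} + 20 = \frac{139}{7} \approx 19.857$)
$K + R{\left(-8 \right)} 22 = \frac{139}{7} + 2 \left(-8\right) \frac{1}{-3 - 8} \cdot 22 = \frac{139}{7} + 2 \left(-8\right) \frac{1}{-11} \cdot 22 = \frac{139}{7} + 2 \left(-8\right) \left(- \frac{1}{11}\right) 22 = \frac{139}{7} + \frac{16}{11} \cdot 22 = \frac{139}{7} + 32 = \frac{363}{7}$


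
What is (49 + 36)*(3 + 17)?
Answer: 1700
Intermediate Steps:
(49 + 36)*(3 + 17) = 85*20 = 1700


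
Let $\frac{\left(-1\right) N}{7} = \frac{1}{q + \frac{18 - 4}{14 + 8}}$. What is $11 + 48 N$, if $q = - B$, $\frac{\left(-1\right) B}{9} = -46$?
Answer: $\frac{53713}{4547} \approx 11.813$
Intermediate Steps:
$B = 414$ ($B = \left(-9\right) \left(-46\right) = 414$)
$q = -414$ ($q = \left(-1\right) 414 = -414$)
$N = \frac{77}{4547}$ ($N = - \frac{7}{-414 + \frac{18 - 4}{14 + 8}} = - \frac{7}{-414 + \frac{14}{22}} = - \frac{7}{-414 + 14 \cdot \frac{1}{22}} = - \frac{7}{-414 + \frac{7}{11}} = - \frac{7}{- \frac{4547}{11}} = \left(-7\right) \left(- \frac{11}{4547}\right) = \frac{77}{4547} \approx 0.016934$)
$11 + 48 N = 11 + 48 \cdot \frac{77}{4547} = 11 + \frac{3696}{4547} = \frac{53713}{4547}$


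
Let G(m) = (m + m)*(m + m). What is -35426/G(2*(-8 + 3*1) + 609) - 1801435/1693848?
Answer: -661358244247/607754356248 ≈ -1.0882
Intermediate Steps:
G(m) = 4*m² (G(m) = (2*m)*(2*m) = 4*m²)
-35426/G(2*(-8 + 3*1) + 609) - 1801435/1693848 = -35426*1/(4*(2*(-8 + 3*1) + 609)²) - 1801435/1693848 = -35426*1/(4*(2*(-8 + 3) + 609)²) - 1801435*1/1693848 = -35426*1/(4*(2*(-5) + 609)²) - 1801435/1693848 = -35426*1/(4*(-10 + 609)²) - 1801435/1693848 = -35426/(4*599²) - 1801435/1693848 = -35426/(4*358801) - 1801435/1693848 = -35426/1435204 - 1801435/1693848 = -35426*1/1435204 - 1801435/1693848 = -17713/717602 - 1801435/1693848 = -661358244247/607754356248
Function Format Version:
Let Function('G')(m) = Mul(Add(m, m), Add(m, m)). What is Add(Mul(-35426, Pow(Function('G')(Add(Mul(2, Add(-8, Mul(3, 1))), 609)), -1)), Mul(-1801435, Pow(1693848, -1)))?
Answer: Rational(-661358244247, 607754356248) ≈ -1.0882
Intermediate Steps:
Function('G')(m) = Mul(4, Pow(m, 2)) (Function('G')(m) = Mul(Mul(2, m), Mul(2, m)) = Mul(4, Pow(m, 2)))
Add(Mul(-35426, Pow(Function('G')(Add(Mul(2, Add(-8, Mul(3, 1))), 609)), -1)), Mul(-1801435, Pow(1693848, -1))) = Add(Mul(-35426, Pow(Mul(4, Pow(Add(Mul(2, Add(-8, Mul(3, 1))), 609), 2)), -1)), Mul(-1801435, Pow(1693848, -1))) = Add(Mul(-35426, Pow(Mul(4, Pow(Add(Mul(2, Add(-8, 3)), 609), 2)), -1)), Mul(-1801435, Rational(1, 1693848))) = Add(Mul(-35426, Pow(Mul(4, Pow(Add(Mul(2, -5), 609), 2)), -1)), Rational(-1801435, 1693848)) = Add(Mul(-35426, Pow(Mul(4, Pow(Add(-10, 609), 2)), -1)), Rational(-1801435, 1693848)) = Add(Mul(-35426, Pow(Mul(4, Pow(599, 2)), -1)), Rational(-1801435, 1693848)) = Add(Mul(-35426, Pow(Mul(4, 358801), -1)), Rational(-1801435, 1693848)) = Add(Mul(-35426, Pow(1435204, -1)), Rational(-1801435, 1693848)) = Add(Mul(-35426, Rational(1, 1435204)), Rational(-1801435, 1693848)) = Add(Rational(-17713, 717602), Rational(-1801435, 1693848)) = Rational(-661358244247, 607754356248)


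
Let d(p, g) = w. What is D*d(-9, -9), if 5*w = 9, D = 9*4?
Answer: 324/5 ≈ 64.800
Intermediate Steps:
D = 36
w = 9/5 (w = (1/5)*9 = 9/5 ≈ 1.8000)
d(p, g) = 9/5
D*d(-9, -9) = 36*(9/5) = 324/5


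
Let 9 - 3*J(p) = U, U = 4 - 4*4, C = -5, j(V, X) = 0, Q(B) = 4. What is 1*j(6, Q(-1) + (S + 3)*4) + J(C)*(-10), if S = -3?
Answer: -70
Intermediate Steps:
U = -12 (U = 4 - 16 = -12)
J(p) = 7 (J(p) = 3 - 1/3*(-12) = 3 + 4 = 7)
1*j(6, Q(-1) + (S + 3)*4) + J(C)*(-10) = 1*0 + 7*(-10) = 0 - 70 = -70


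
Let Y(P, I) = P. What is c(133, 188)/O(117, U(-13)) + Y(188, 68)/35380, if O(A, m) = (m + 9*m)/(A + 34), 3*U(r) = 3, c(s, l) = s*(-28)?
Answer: -497375531/8845 ≈ -56232.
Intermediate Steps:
c(s, l) = -28*s
U(r) = 1 (U(r) = (⅓)*3 = 1)
O(A, m) = 10*m/(34 + A) (O(A, m) = (10*m)/(34 + A) = 10*m/(34 + A))
c(133, 188)/O(117, U(-13)) + Y(188, 68)/35380 = (-28*133)/((10*1/(34 + 117))) + 188/35380 = -3724/(10*1/151) + 188*(1/35380) = -3724/(10*1*(1/151)) + 47/8845 = -3724/10/151 + 47/8845 = -3724*151/10 + 47/8845 = -281162/5 + 47/8845 = -497375531/8845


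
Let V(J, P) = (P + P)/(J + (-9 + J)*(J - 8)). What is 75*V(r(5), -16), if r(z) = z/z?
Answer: -800/19 ≈ -42.105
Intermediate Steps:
r(z) = 1
V(J, P) = 2*P/(J + (-9 + J)*(-8 + J)) (V(J, P) = (2*P)/(J + (-9 + J)*(-8 + J)) = 2*P/(J + (-9 + J)*(-8 + J)))
75*V(r(5), -16) = 75*(2*(-16)/(72 + 1**2 - 16*1)) = 75*(2*(-16)/(72 + 1 - 16)) = 75*(2*(-16)/57) = 75*(2*(-16)*(1/57)) = 75*(-32/57) = -800/19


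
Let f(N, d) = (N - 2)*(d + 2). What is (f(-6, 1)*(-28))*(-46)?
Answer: -30912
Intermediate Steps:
f(N, d) = (-2 + N)*(2 + d)
(f(-6, 1)*(-28))*(-46) = ((-4 - 2*1 + 2*(-6) - 6*1)*(-28))*(-46) = ((-4 - 2 - 12 - 6)*(-28))*(-46) = -24*(-28)*(-46) = 672*(-46) = -30912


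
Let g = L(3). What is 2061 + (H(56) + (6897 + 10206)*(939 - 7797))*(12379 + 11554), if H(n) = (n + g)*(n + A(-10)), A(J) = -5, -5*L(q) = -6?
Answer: -14035442837667/5 ≈ -2.8071e+12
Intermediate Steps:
L(q) = 6/5 (L(q) = -⅕*(-6) = 6/5)
g = 6/5 ≈ 1.2000
H(n) = (-5 + n)*(6/5 + n) (H(n) = (n + 6/5)*(n - 5) = (6/5 + n)*(-5 + n) = (-5 + n)*(6/5 + n))
2061 + (H(56) + (6897 + 10206)*(939 - 7797))*(12379 + 11554) = 2061 + ((-6 + 56² - 19/5*56) + (6897 + 10206)*(939 - 7797))*(12379 + 11554) = 2061 + ((-6 + 3136 - 1064/5) + 17103*(-6858))*23933 = 2061 + (14586/5 - 117292374)*23933 = 2061 - 586447284/5*23933 = 2061 - 14035442847972/5 = -14035442837667/5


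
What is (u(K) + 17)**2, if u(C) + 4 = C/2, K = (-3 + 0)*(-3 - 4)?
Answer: 2209/4 ≈ 552.25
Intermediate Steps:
K = 21 (K = -3*(-7) = 21)
u(C) = -4 + C/2
(u(K) + 17)**2 = ((-4 + (1/2)*21) + 17)**2 = ((-4 + 21/2) + 17)**2 = (13/2 + 17)**2 = (47/2)**2 = 2209/4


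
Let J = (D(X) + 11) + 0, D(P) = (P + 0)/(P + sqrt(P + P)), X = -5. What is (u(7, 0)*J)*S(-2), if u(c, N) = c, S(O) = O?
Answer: -164 - 2*I*sqrt(10) ≈ -164.0 - 6.3246*I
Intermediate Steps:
D(P) = P/(P + sqrt(2)*sqrt(P)) (D(P) = P/(P + sqrt(2*P)) = P/(P + sqrt(2)*sqrt(P)))
J = 11 - 5/(-5 + I*sqrt(10)) (J = (-5/(-5 + sqrt(2)*sqrt(-5)) + 11) + 0 = (-5/(-5 + sqrt(2)*(I*sqrt(5))) + 11) + 0 = (-5/(-5 + I*sqrt(10)) + 11) + 0 = (11 - 5/(-5 + I*sqrt(10))) + 0 = 11 - 5/(-5 + I*sqrt(10)) ≈ 11.714 + 0.45175*I)
(u(7, 0)*J)*S(-2) = (7*(82/7 + I*sqrt(10)/7))*(-2) = (82 + I*sqrt(10))*(-2) = -164 - 2*I*sqrt(10)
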